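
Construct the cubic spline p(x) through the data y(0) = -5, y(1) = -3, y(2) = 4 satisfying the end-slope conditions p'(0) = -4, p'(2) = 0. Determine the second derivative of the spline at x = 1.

11

With σ_i denoting the second derivative at x_i, h_i = 1, 1, and Δ_i = (y_(i+1) − y_i)/h_i = 2, 7:
  1·σ_0 + 4·σ_1 + 1·σ_2 = 6(Δ_1 - Δ_0) = 30
Clamped end conditions give two more equations: 2h_0·σ_0 + h_0·σ_1 = 6(Δ_0 - p'(0)) = 36 and h_1·σ_1 + 2h_1·σ_2 = 6(p'(2) - Δ_1) = -42.
Hence σ_0 = 25/2, σ_1 = 11, σ_2 = -53/2.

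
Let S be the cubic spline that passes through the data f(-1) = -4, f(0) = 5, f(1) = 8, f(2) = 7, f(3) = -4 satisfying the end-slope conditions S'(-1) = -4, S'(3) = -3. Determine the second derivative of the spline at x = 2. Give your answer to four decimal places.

Let M_i = S''(x_i). Step sizes h_i = 1, 1, 1, 1; slopes of the chords Δ_i = (y_(i+1) - y_i)/h_i = 9, 3, -1, -11.
  1·M_0 + 4·M_1 + 1·M_2 = 6(Δ_1 - Δ_0) = -36
  1·M_1 + 4·M_2 + 1·M_3 = 6(Δ_2 - Δ_1) = -24
  1·M_2 + 4·M_3 + 1·M_4 = 6(Δ_3 - Δ_2) = -60
Clamped end conditions give two more equations: 2h_0·M_0 + h_0·M_1 = 6(Δ_0 - S'(-1)) = 78 and h_3·M_3 + 2h_3·M_4 = 6(S'(3) - Δ_3) = 48.
Solving the tridiagonal system: M_0 = 1417/28, M_1 = -325/14, M_2 = 25/4, M_3 = -361/14, M_4 = 1033/28.

-25.7857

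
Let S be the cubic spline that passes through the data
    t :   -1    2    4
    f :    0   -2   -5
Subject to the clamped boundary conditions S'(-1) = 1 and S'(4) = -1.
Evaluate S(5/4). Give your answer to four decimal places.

-0.8508

Write M_i for S''(x_i). With h_i = 3, 2 and divided differences Δ_i = -2/3, -3/2, the continuity of S' gives the tridiagonal system
  3·M_0 + 10·M_1 + 2·M_2 = 6(Δ_1 - Δ_0) = -5
Clamped end conditions give two more equations: 2h_0·M_0 + h_0·M_1 = 6(Δ_0 - S'(-1)) = -10 and h_1·M_1 + 2h_1·M_2 = 6(S'(4) - Δ_1) = 3.
Solving: M_0 = -47/30, M_1 = -1/5, M_2 = 17/20.
On [-1, 2], S(t) = 0 + 1·(t + 1) - 47/60·(t + 1)² + 41/540·(t + 1)³.
With (t + 1) = 9/4: S(5/4) = -1089/1280.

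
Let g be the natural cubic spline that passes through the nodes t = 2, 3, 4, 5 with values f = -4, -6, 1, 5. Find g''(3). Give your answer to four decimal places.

Put M_i = g'' at the i-th knot. Here h = (1, 1, 1) and Δ = (-2, 7, 4), so the interior equations h_(i-1)·M_(i-1) + 2(h_(i-1)+h_i)·M_i + h_i·M_(i+1) = 6(Δ_i − Δ_(i-1)) read
  1·M_0 + 4·M_1 + 1·M_2 = 6(Δ_1 - Δ_0) = 54
  1·M_1 + 4·M_2 + 1·M_3 = 6(Δ_2 - Δ_1) = -18
Natural end conditions: M_0 = M_3 = 0.
Solving the tridiagonal system: M_0 = 0, M_1 = 78/5, M_2 = -42/5, M_3 = 0.

15.6000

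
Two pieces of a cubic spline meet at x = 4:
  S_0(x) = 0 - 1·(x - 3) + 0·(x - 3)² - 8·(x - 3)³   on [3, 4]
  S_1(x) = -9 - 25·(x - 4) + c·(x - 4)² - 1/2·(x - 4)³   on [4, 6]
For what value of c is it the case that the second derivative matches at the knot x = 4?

S_0''(x) = 0 - 48·(x - 3), so S_0''(4) = -48. On the right, S_1''(4) = 2c, so c = -24.

-24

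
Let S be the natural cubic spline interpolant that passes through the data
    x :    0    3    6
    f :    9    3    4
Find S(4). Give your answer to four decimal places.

Write m_i for S''(x_i). With h_i = 3, 3 and divided differences Δ_i = -2, 1/3, the continuity of S' gives the tridiagonal system
  3·m_0 + 12·m_1 + 3·m_2 = 6(Δ_1 - Δ_0) = 14
Natural end conditions: m_0 = m_2 = 0.
Forward elimination and back-substitution give m_0 = 0, m_1 = 7/6, m_2 = 0.
On [3, 6], S(x) = 3 - 5/6·(x - 3) + 7/12·(x - 3)² - 7/108·(x - 3)³.
With (x - 3) = 1: S(4) = 145/54.

2.6852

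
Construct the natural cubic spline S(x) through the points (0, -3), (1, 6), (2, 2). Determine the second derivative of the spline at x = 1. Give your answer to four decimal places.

Put M_i = S'' at the i-th knot. Here h = (1, 1) and Δ = (9, -4), so the interior equations h_(i-1)·M_(i-1) + 2(h_(i-1)+h_i)·M_i + h_i·M_(i+1) = 6(Δ_i − Δ_(i-1)) read
  1·M_0 + 4·M_1 + 1·M_2 = 6(Δ_1 - Δ_0) = -78
Natural end conditions: M_0 = M_2 = 0.
Hence M_0 = 0, M_1 = -39/2, M_2 = 0.

-19.5000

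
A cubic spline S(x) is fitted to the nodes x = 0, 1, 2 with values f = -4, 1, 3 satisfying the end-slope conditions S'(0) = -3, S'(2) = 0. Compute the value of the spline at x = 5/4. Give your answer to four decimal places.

2.1563

Put m_i = S'' at the i-th knot. Here h = (1, 1) and Δ = (5, 2), so the interior equations h_(i-1)·m_(i-1) + 2(h_(i-1)+h_i)·m_i + h_i·m_(i+1) = 6(Δ_i − Δ_(i-1)) read
  1·m_0 + 4·m_1 + 1·m_2 = 6(Δ_1 - Δ_0) = -18
Clamped end conditions give two more equations: 2h_0·m_0 + h_0·m_1 = 6(Δ_0 - S'(0)) = 48 and h_1·m_1 + 2h_1·m_2 = 6(S'(2) - Δ_1) = -12.
Forward elimination and back-substitution give m_0 = 30, m_1 = -12, m_2 = 0.
On [1, 2], S(x) = 1 + 6·(x - 1) - 6·(x - 1)² + 2·(x - 1)³.
With (x - 1) = 1/4: S(5/4) = 69/32.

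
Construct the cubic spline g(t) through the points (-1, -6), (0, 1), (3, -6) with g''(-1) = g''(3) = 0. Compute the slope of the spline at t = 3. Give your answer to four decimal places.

Let σ_i = g''(x_i). Step sizes h_i = 1, 3; slopes of the chords Δ_i = (y_(i+1) - y_i)/h_i = 7, -7/3.
  1·σ_0 + 8·σ_1 + 3·σ_2 = 6(Δ_1 - Δ_0) = -56
Natural end conditions: σ_0 = σ_2 = 0.
Forward elimination and back-substitution give σ_0 = 0, σ_1 = -7, σ_2 = 0.
On [0, 3], g'(t) = b_1 + 2c_1·t + 3d_1·t² with b_1 = Δ_1 - h_1(2σ_1 + σ_2)/6 = 14/3, c_1 = σ_1/2 = -7/2, d_1 = (σ_2 - σ_1)/(6h_1) = 7/18. So g'(3) = -35/6.

-5.8333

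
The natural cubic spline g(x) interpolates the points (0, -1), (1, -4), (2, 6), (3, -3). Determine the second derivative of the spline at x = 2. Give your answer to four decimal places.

Let m_i = g''(x_i). Step sizes h_i = 1, 1, 1; slopes of the chords Δ_i = (y_(i+1) - y_i)/h_i = -3, 10, -9.
  1·m_0 + 4·m_1 + 1·m_2 = 6(Δ_1 - Δ_0) = 78
  1·m_1 + 4·m_2 + 1·m_3 = 6(Δ_2 - Δ_1) = -114
Natural end conditions: m_0 = m_3 = 0.
Hence m_0 = 0, m_1 = 142/5, m_2 = -178/5, m_3 = 0.

-35.6000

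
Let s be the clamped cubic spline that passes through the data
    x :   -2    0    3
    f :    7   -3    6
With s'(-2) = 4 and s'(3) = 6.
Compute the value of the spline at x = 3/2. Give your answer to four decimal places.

-2.6625

Let M_i = s''(x_i). Step sizes h_i = 2, 3; slopes of the chords Δ_i = (y_(i+1) - y_i)/h_i = -5, 3.
  2·M_0 + 10·M_1 + 3·M_2 = 6(Δ_1 - Δ_0) = 48
Clamped end conditions give two more equations: 2h_0·M_0 + h_0·M_1 = 6(Δ_0 - s'(-2)) = -54 and h_1·M_1 + 2h_1·M_2 = 6(s'(3) - Δ_1) = 18.
Solving: M_0 = -179/10, M_1 = 44/5, M_2 = -7/5.
On [0, 3], s(x) = -3 - 51/10·x + 22/5·x² - 17/30·x³.
With x = 3/2: s(3/2) = -213/80.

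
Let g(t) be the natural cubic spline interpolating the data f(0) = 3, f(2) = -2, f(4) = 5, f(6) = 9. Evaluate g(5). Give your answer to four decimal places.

7.6000

Put M_i = g'' at the i-th knot. Here h = (2, 2, 2) and Δ = (-5/2, 7/2, 2), so the interior equations h_(i-1)·M_(i-1) + 2(h_(i-1)+h_i)·M_i + h_i·M_(i+1) = 6(Δ_i − Δ_(i-1)) read
  2·M_0 + 8·M_1 + 2·M_2 = 6(Δ_1 - Δ_0) = 36
  2·M_1 + 8·M_2 + 2·M_3 = 6(Δ_2 - Δ_1) = -9
Natural end conditions: M_0 = M_3 = 0.
Forward elimination and back-substitution give M_0 = 0, M_1 = 51/10, M_2 = -12/5, M_3 = 0.
On [4, 6], g(t) = 5 + 18/5·(t - 4) - 6/5·(t - 4)² + 1/5·(t - 4)³.
With (t - 4) = 1: g(5) = 38/5.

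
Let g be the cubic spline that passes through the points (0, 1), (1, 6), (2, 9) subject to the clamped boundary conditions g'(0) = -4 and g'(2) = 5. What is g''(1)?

With σ_i denoting the second derivative at x_i, h_i = 1, 1, and Δ_i = (y_(i+1) − y_i)/h_i = 5, 3:
  1·σ_0 + 4·σ_1 + 1·σ_2 = 6(Δ_1 - Δ_0) = -12
Clamped end conditions give two more equations: 2h_0·σ_0 + h_0·σ_1 = 6(Δ_0 - g'(0)) = 54 and h_1·σ_1 + 2h_1·σ_2 = 6(g'(2) - Δ_1) = 12.
Hence σ_0 = 69/2, σ_1 = -15, σ_2 = 27/2.

-15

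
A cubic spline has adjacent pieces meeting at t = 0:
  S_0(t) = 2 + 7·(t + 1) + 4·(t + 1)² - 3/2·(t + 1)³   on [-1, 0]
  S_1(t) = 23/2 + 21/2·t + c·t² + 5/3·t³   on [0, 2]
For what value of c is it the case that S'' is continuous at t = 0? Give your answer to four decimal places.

S_0''(t) = 8 - 9·(t + 1), so S_0''(0) = -1. On the right, S_1''(0) = 2c, so c = -1/2.

-0.5000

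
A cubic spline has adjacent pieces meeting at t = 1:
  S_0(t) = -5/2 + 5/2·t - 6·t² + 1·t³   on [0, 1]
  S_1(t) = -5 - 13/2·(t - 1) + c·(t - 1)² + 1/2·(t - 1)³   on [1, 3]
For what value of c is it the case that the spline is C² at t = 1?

S_0''(t) = -12 + 6·t, so S_0''(1) = -6. On the right, S_1''(1) = 2c, so c = -3.

-3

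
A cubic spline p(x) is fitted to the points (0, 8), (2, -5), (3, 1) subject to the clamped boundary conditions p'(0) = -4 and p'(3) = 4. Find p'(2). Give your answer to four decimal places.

2.0833

Put σ_i = p'' at the i-th knot. Here h = (2, 1) and Δ = (-13/2, 6), so the interior equations h_(i-1)·σ_(i-1) + 2(h_(i-1)+h_i)·σ_i + h_i·σ_(i+1) = 6(Δ_i − Δ_(i-1)) read
  2·σ_0 + 6·σ_1 + 1·σ_2 = 6(Δ_1 - Δ_0) = 75
Clamped end conditions give two more equations: 2h_0·σ_0 + h_0·σ_1 = 6(Δ_0 - p'(0)) = -15 and h_1·σ_1 + 2h_1·σ_2 = 6(p'(3) - Δ_1) = -12.
Solving: σ_0 = -163/12, σ_1 = 59/3, σ_2 = -95/6.
On [2, 3], p'(x) = b_1 + 2c_1·(x - 2) + 3d_1·(x - 2)² with b_1 = Δ_1 - h_1(2σ_1 + σ_2)/6 = 25/12, c_1 = σ_1/2 = 59/6, d_1 = (σ_2 - σ_1)/(6h_1) = -71/12. So p'(2) = 25/12.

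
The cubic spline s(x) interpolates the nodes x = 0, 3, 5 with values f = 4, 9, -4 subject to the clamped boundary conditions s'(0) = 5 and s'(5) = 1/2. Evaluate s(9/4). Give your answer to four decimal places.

11.4531

Put σ_i = s'' at the i-th knot. Here h = (3, 2) and Δ = (5/3, -13/2), so the interior equations h_(i-1)·σ_(i-1) + 2(h_(i-1)+h_i)·σ_i + h_i·σ_(i+1) = 6(Δ_i − Δ_(i-1)) read
  3·σ_0 + 10·σ_1 + 2·σ_2 = 6(Δ_1 - Δ_0) = -49
Clamped end conditions give two more equations: 2h_0·σ_0 + h_0·σ_1 = 6(Δ_0 - s'(0)) = -20 and h_1·σ_1 + 2h_1·σ_2 = 6(s'(5) - Δ_1) = 42.
Solving: σ_0 = 2/3, σ_1 = -8, σ_2 = 29/2.
On [0, 3], s(x) = 4 + 5·x + 1/3·x² - 13/27·x³.
With x = 9/4: s(9/4) = 733/64.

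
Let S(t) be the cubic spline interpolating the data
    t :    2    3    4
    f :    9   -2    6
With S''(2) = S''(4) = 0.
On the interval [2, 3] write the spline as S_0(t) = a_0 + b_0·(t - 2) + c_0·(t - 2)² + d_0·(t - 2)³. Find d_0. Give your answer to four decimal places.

With M_i denoting the second derivative at x_i, h_i = 1, 1, and Δ_i = (y_(i+1) − y_i)/h_i = -11, 8:
  1·M_0 + 4·M_1 + 1·M_2 = 6(Δ_1 - Δ_0) = 114
Natural end conditions: M_0 = M_2 = 0.
Solving: M_0 = 0, M_1 = 57/2, M_2 = 0.
On [2, 3], with S_0(t) = a_0 + b_0·(t - 2) + c_0·(t - 2)² + d_0·(t - 2)³: c_0 = M_0/2 = 0, d_0 = (M_1 - M_0)/(6h_0) = 19/4, b_0 = Δ_0 - h_0(2M_0 + M_1)/6 = -63/4.

4.7500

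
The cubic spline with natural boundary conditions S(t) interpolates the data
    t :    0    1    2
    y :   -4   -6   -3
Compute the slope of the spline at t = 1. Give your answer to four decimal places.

0.5000

Put σ_i = S'' at the i-th knot. Here h = (1, 1) and Δ = (-2, 3), so the interior equations h_(i-1)·σ_(i-1) + 2(h_(i-1)+h_i)·σ_i + h_i·σ_(i+1) = 6(Δ_i − Δ_(i-1)) read
  1·σ_0 + 4·σ_1 + 1·σ_2 = 6(Δ_1 - Δ_0) = 30
Natural end conditions: σ_0 = σ_2 = 0.
Forward elimination and back-substitution give σ_0 = 0, σ_1 = 15/2, σ_2 = 0.
On [1, 2], S'(t) = b_1 + 2c_1·(t - 1) + 3d_1·(t - 1)² with b_1 = Δ_1 - h_1(2σ_1 + σ_2)/6 = 1/2, c_1 = σ_1/2 = 15/4, d_1 = (σ_2 - σ_1)/(6h_1) = -5/4. So S'(1) = 1/2.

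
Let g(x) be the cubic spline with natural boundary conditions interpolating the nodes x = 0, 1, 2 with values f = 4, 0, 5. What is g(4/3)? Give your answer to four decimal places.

With M_i denoting the second derivative at x_i, h_i = 1, 1, and Δ_i = (y_(i+1) − y_i)/h_i = -4, 5:
  1·M_0 + 4·M_1 + 1·M_2 = 6(Δ_1 - Δ_0) = 54
Natural end conditions: M_0 = M_2 = 0.
Forward elimination and back-substitution give M_0 = 0, M_1 = 27/2, M_2 = 0.
On [1, 2], g(x) = 0 + 1/2·(x - 1) + 27/4·(x - 1)² - 9/4·(x - 1)³.
With (x - 1) = 1/3: g(4/3) = 5/6.

0.8333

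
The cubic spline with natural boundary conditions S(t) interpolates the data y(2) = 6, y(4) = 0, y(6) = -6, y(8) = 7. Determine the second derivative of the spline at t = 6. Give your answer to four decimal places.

7.6000

Let m_i = S''(x_i). Step sizes h_i = 2, 2, 2; slopes of the chords Δ_i = (y_(i+1) - y_i)/h_i = -3, -3, 13/2.
  2·m_0 + 8·m_1 + 2·m_2 = 6(Δ_1 - Δ_0) = 0
  2·m_1 + 8·m_2 + 2·m_3 = 6(Δ_2 - Δ_1) = 57
Natural end conditions: m_0 = m_3 = 0.
Hence m_0 = 0, m_1 = -19/10, m_2 = 38/5, m_3 = 0.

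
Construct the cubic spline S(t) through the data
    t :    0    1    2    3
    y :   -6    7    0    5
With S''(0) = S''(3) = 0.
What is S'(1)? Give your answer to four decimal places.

Write m_i for S''(x_i). With h_i = 1, 1, 1 and divided differences Δ_i = 13, -7, 5, the continuity of S' gives the tridiagonal system
  1·m_0 + 4·m_1 + 1·m_2 = 6(Δ_1 - Δ_0) = -120
  1·m_1 + 4·m_2 + 1·m_3 = 6(Δ_2 - Δ_1) = 72
Natural end conditions: m_0 = m_3 = 0.
Forward elimination and back-substitution give m_0 = 0, m_1 = -184/5, m_2 = 136/5, m_3 = 0.
On [1, 2], S'(t) = b_1 + 2c_1·(t - 1) + 3d_1·(t - 1)² with b_1 = Δ_1 - h_1(2m_1 + m_2)/6 = 11/15, c_1 = m_1/2 = -92/5, d_1 = (m_2 - m_1)/(6h_1) = 32/3. So S'(1) = 11/15.

0.7333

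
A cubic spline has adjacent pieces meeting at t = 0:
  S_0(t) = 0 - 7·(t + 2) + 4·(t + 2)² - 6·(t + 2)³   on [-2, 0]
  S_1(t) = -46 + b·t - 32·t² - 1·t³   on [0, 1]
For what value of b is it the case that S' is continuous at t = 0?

S_0'(t) = -7 + 8·(t + 2) - 18·(t + 2)², so S_0'(0) = -63. On the right, S_1'(0) = b, so b = -63.

-63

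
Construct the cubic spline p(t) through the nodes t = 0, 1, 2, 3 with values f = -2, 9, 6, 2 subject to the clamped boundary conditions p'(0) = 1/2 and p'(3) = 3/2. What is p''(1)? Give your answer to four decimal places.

Let M_i = p''(x_i). Step sizes h_i = 1, 1, 1; slopes of the chords Δ_i = (y_(i+1) - y_i)/h_i = 11, -3, -4.
  1·M_0 + 4·M_1 + 1·M_2 = 6(Δ_1 - Δ_0) = -84
  1·M_1 + 4·M_2 + 1·M_3 = 6(Δ_2 - Δ_1) = -6
Clamped end conditions give two more equations: 2h_0·M_0 + h_0·M_1 = 6(Δ_0 - p'(0)) = 63 and h_2·M_2 + 2h_2·M_3 = 6(p'(3) - Δ_2) = 33.
Solving: M_0 = 727/15, M_1 = -509/15, M_2 = 49/15, M_3 = 223/15.

-33.9333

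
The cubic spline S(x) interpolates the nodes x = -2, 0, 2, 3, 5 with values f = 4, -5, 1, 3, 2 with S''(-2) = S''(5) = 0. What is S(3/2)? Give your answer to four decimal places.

-0.8820

With M_i denoting the second derivative at x_i, h_i = 2, 2, 1, 2, and Δ_i = (y_(i+1) − y_i)/h_i = -9/2, 3, 2, -1/2:
  2·M_0 + 8·M_1 + 2·M_2 = 6(Δ_1 - Δ_0) = 45
  2·M_1 + 6·M_2 + 1·M_3 = 6(Δ_2 - Δ_1) = -6
  1·M_2 + 6·M_3 + 2·M_4 = 6(Δ_3 - Δ_2) = -15
Natural end conditions: M_0 = M_4 = 0.
Solving the tridiagonal system: M_0 = 0, M_1 = 1617/256, M_2 = -177/64, M_3 = -261/128, M_4 = 0.
On [0, 2], S(x) = -5 - 37/128·x + 1617/512·x² - 775/1024·x³.
With x = 3/2: S(3/2) = -7225/8192.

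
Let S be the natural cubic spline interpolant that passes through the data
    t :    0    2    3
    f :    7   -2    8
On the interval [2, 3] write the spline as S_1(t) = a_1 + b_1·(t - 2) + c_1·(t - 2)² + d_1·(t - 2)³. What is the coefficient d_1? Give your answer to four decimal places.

With m_i denoting the second derivative at x_i, h_i = 2, 1, and Δ_i = (y_(i+1) − y_i)/h_i = -9/2, 10:
  2·m_0 + 6·m_1 + 1·m_2 = 6(Δ_1 - Δ_0) = 87
Natural end conditions: m_0 = m_2 = 0.
Forward elimination and back-substitution give m_0 = 0, m_1 = 29/2, m_2 = 0.
On [2, 3], with S_1(t) = a_1 + b_1·(t - 2) + c_1·(t - 2)² + d_1·(t - 2)³: c_1 = m_1/2 = 29/4, d_1 = (m_2 - m_1)/(6h_1) = -29/12, b_1 = Δ_1 - h_1(2m_1 + m_2)/6 = 31/6.

-2.4167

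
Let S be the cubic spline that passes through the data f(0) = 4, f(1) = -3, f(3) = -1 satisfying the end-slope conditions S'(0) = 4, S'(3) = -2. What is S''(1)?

Let σ_i = S''(x_i). Step sizes h_i = 1, 2; slopes of the chords Δ_i = (y_(i+1) - y_i)/h_i = -7, 1.
  1·σ_0 + 6·σ_1 + 2·σ_2 = 6(Δ_1 - Δ_0) = 48
Clamped end conditions give two more equations: 2h_0·σ_0 + h_0·σ_1 = 6(Δ_0 - S'(0)) = -66 and h_1·σ_1 + 2h_1·σ_2 = 6(S'(3) - Δ_1) = -18.
Forward elimination and back-substitution give σ_0 = -43, σ_1 = 20, σ_2 = -29/2.

20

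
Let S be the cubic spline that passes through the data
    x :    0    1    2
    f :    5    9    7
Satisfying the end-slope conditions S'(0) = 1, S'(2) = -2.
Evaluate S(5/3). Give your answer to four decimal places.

Let m_i = S''(x_i). Step sizes h_i = 1, 1; slopes of the chords Δ_i = (y_(i+1) - y_i)/h_i = 4, -2.
  1·m_0 + 4·m_1 + 1·m_2 = 6(Δ_1 - Δ_0) = -36
Clamped end conditions give two more equations: 2h_0·m_0 + h_0·m_1 = 6(Δ_0 - S'(0)) = 18 and h_1·m_1 + 2h_1·m_2 = 6(S'(2) - Δ_1) = 0.
Solving: m_0 = 33/2, m_1 = -15, m_2 = 15/2.
On [1, 2], S(x) = 9 + 7/4·(x - 1) - 15/2·(x - 1)² + 15/4·(x - 1)³.
With (x - 1) = 2/3: S(5/3) = 143/18.

7.9444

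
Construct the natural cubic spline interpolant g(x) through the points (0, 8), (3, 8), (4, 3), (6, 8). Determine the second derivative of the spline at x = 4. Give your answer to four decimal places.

8.2979

Let σ_i = g''(x_i). Step sizes h_i = 3, 1, 2; slopes of the chords Δ_i = (y_(i+1) - y_i)/h_i = 0, -5, 5/2.
  3·σ_0 + 8·σ_1 + 1·σ_2 = 6(Δ_1 - Δ_0) = -30
  1·σ_1 + 6·σ_2 + 2·σ_3 = 6(Δ_2 - Δ_1) = 45
Natural end conditions: σ_0 = σ_3 = 0.
Hence σ_0 = 0, σ_1 = -225/47, σ_2 = 390/47, σ_3 = 0.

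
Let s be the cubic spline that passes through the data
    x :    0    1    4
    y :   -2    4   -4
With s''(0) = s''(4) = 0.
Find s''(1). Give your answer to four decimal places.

Let σ_i = s''(x_i). Step sizes h_i = 1, 3; slopes of the chords Δ_i = (y_(i+1) - y_i)/h_i = 6, -8/3.
  1·σ_0 + 8·σ_1 + 3·σ_2 = 6(Δ_1 - Δ_0) = -52
Natural end conditions: σ_0 = σ_2 = 0.
Solving the tridiagonal system: σ_0 = 0, σ_1 = -13/2, σ_2 = 0.

-6.5000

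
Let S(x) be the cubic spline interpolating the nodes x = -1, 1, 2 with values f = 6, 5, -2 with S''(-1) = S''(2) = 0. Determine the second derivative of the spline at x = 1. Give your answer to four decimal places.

Write m_i for S''(x_i). With h_i = 2, 1 and divided differences Δ_i = -1/2, -7, the continuity of S' gives the tridiagonal system
  2·m_0 + 6·m_1 + 1·m_2 = 6(Δ_1 - Δ_0) = -39
Natural end conditions: m_0 = m_2 = 0.
Hence m_0 = 0, m_1 = -13/2, m_2 = 0.

-6.5000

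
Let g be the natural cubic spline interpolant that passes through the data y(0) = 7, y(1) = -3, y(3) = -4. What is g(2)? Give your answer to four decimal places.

-5.8750

Write M_i for g''(x_i). With h_i = 1, 2 and divided differences Δ_i = -10, -1/2, the continuity of g' gives the tridiagonal system
  1·M_0 + 6·M_1 + 2·M_2 = 6(Δ_1 - Δ_0) = 57
Natural end conditions: M_0 = M_2 = 0.
Solving: M_0 = 0, M_1 = 19/2, M_2 = 0.
On [1, 3], g(t) = -3 - 41/6·(t - 1) + 19/4·(t - 1)² - 19/24·(t - 1)³.
With (t - 1) = 1: g(2) = -47/8.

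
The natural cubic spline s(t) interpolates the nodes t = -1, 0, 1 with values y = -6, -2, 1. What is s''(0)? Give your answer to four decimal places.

-1.5000

With M_i denoting the second derivative at x_i, h_i = 1, 1, and Δ_i = (y_(i+1) − y_i)/h_i = 4, 3:
  1·M_0 + 4·M_1 + 1·M_2 = 6(Δ_1 - Δ_0) = -6
Natural end conditions: M_0 = M_2 = 0.
Solving the tridiagonal system: M_0 = 0, M_1 = -3/2, M_2 = 0.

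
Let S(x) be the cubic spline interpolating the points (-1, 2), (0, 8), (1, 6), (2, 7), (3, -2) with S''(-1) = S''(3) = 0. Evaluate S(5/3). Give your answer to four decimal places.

Let m_i = S''(x_i). Step sizes h_i = 1, 1, 1, 1; slopes of the chords Δ_i = (y_(i+1) - y_i)/h_i = 6, -2, 1, -9.
  1·m_0 + 4·m_1 + 1·m_2 = 6(Δ_1 - Δ_0) = -48
  1·m_1 + 4·m_2 + 1·m_3 = 6(Δ_2 - Δ_1) = 18
  1·m_2 + 4·m_3 + 1·m_4 = 6(Δ_3 - Δ_2) = -60
Natural end conditions: m_0 = m_4 = 0.
Solving: m_0 = 0, m_1 = -213/14, m_2 = 90/7, m_3 = -255/14, m_4 = 0.
On [1, 2], S(x) = 6 - 1/4·(x - 1) + 45/7·(x - 1)² - 145/28·(x - 1)³.
With (x - 1) = 2/3: S(5/3) = 2705/378.

7.1561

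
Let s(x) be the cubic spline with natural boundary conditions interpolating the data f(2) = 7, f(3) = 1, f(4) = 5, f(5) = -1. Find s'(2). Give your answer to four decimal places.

With M_i denoting the second derivative at x_i, h_i = 1, 1, 1, and Δ_i = (y_(i+1) − y_i)/h_i = -6, 4, -6:
  1·M_0 + 4·M_1 + 1·M_2 = 6(Δ_1 - Δ_0) = 60
  1·M_1 + 4·M_2 + 1·M_3 = 6(Δ_2 - Δ_1) = -60
Natural end conditions: M_0 = M_3 = 0.
Solving: M_0 = 0, M_1 = 20, M_2 = -20, M_3 = 0.
On [2, 3], s'(x) = b_0 + 2c_0·(x - 2) + 3d_0·(x - 2)² with b_0 = Δ_0 - h_0(2M_0 + M_1)/6 = -28/3, c_0 = M_0/2 = 0, d_0 = (M_1 - M_0)/(6h_0) = 10/3. So s'(2) = -28/3.

-9.3333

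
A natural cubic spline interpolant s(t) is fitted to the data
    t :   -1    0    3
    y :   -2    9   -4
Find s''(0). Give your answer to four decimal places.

-11.5000

With m_i denoting the second derivative at x_i, h_i = 1, 3, and Δ_i = (y_(i+1) − y_i)/h_i = 11, -13/3:
  1·m_0 + 8·m_1 + 3·m_2 = 6(Δ_1 - Δ_0) = -92
Natural end conditions: m_0 = m_2 = 0.
Solving: m_0 = 0, m_1 = -23/2, m_2 = 0.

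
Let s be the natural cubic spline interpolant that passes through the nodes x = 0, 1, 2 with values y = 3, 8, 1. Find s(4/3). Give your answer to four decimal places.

6.7778

Write M_i for s''(x_i). With h_i = 1, 1 and divided differences Δ_i = 5, -7, the continuity of s' gives the tridiagonal system
  1·M_0 + 4·M_1 + 1·M_2 = 6(Δ_1 - Δ_0) = -72
Natural end conditions: M_0 = M_2 = 0.
Hence M_0 = 0, M_1 = -18, M_2 = 0.
On [1, 2], s(x) = 8 - 1·(x - 1) - 9·(x - 1)² + 3·(x - 1)³.
With (x - 1) = 1/3: s(4/3) = 61/9.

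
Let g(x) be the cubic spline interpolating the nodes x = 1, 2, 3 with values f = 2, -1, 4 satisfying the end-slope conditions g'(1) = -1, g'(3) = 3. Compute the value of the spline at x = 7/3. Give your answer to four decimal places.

Put M_i = g'' at the i-th knot. Here h = (1, 1) and Δ = (-3, 5), so the interior equations h_(i-1)·M_(i-1) + 2(h_(i-1)+h_i)·M_i + h_i·M_(i+1) = 6(Δ_i − Δ_(i-1)) read
  1·M_0 + 4·M_1 + 1·M_2 = 6(Δ_1 - Δ_0) = 48
Clamped end conditions give two more equations: 2h_0·M_0 + h_0·M_1 = 6(Δ_0 - g'(1)) = -12 and h_1·M_1 + 2h_1·M_2 = 6(g'(3) - Δ_1) = -12.
Solving the tridiagonal system: M_0 = -16, M_1 = 20, M_2 = -16.
On [2, 3], g(x) = -1 + 1·(x - 2) + 10·(x - 2)² - 6·(x - 2)³.
With (x - 2) = 1/3: g(7/3) = 2/9.

0.2222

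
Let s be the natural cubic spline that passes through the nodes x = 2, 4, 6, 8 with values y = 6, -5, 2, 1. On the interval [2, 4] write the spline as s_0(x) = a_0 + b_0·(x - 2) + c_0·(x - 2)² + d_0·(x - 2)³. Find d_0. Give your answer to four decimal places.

With M_i denoting the second derivative at x_i, h_i = 2, 2, 2, and Δ_i = (y_(i+1) − y_i)/h_i = -11/2, 7/2, -1/2:
  2·M_0 + 8·M_1 + 2·M_2 = 6(Δ_1 - Δ_0) = 54
  2·M_1 + 8·M_2 + 2·M_3 = 6(Δ_2 - Δ_1) = -24
Natural end conditions: M_0 = M_3 = 0.
Forward elimination and back-substitution give M_0 = 0, M_1 = 8, M_2 = -5, M_3 = 0.
On [2, 4], with s_0(x) = a_0 + b_0·(x - 2) + c_0·(x - 2)² + d_0·(x - 2)³: c_0 = M_0/2 = 0, d_0 = (M_1 - M_0)/(6h_0) = 2/3, b_0 = Δ_0 - h_0(2M_0 + M_1)/6 = -49/6.

0.6667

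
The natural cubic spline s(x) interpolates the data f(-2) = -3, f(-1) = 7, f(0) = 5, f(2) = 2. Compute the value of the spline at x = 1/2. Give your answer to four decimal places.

3.4511

With m_i denoting the second derivative at x_i, h_i = 1, 1, 2, and Δ_i = (y_(i+1) − y_i)/h_i = 10, -2, -3/2:
  1·m_0 + 4·m_1 + 1·m_2 = 6(Δ_1 - Δ_0) = -72
  1·m_1 + 6·m_2 + 2·m_3 = 6(Δ_2 - Δ_1) = 3
Natural end conditions: m_0 = m_3 = 0.
Solving the tridiagonal system: m_0 = 0, m_1 = -435/23, m_2 = 84/23, m_3 = 0.
On [0, 2], s(x) = 5 - 181/46·x + 42/23·x² - 7/23·x³.
With x = 1/2: s(1/2) = 635/184.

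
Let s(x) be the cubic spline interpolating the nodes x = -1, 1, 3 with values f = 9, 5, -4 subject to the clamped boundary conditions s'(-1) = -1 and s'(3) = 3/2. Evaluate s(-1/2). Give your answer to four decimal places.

8.5625

With σ_i denoting the second derivative at x_i, h_i = 2, 2, and Δ_i = (y_(i+1) − y_i)/h_i = -2, -9/2:
  2·σ_0 + 8·σ_1 + 2·σ_2 = 6(Δ_1 - Δ_0) = -15
Clamped end conditions give two more equations: 2h_0·σ_0 + h_0·σ_1 = 6(Δ_0 - s'(-1)) = -6 and h_1·σ_1 + 2h_1·σ_2 = 6(s'(3) - Δ_1) = 36.
Hence σ_0 = 1, σ_1 = -5, σ_2 = 23/2.
On [-1, 1], s(x) = 9 - 1·(x + 1) + 1/2·(x + 1)² - 1/2·(x + 1)³.
With (x + 1) = 1/2: s(-1/2) = 137/16.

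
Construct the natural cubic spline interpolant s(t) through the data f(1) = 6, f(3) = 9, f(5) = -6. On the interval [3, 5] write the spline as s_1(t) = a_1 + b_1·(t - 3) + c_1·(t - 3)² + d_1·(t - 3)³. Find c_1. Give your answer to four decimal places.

-3.3750

Put M_i = s'' at the i-th knot. Here h = (2, 2) and Δ = (3/2, -15/2), so the interior equations h_(i-1)·M_(i-1) + 2(h_(i-1)+h_i)·M_i + h_i·M_(i+1) = 6(Δ_i − Δ_(i-1)) read
  2·M_0 + 8·M_1 + 2·M_2 = 6(Δ_1 - Δ_0) = -54
Natural end conditions: M_0 = M_2 = 0.
Forward elimination and back-substitution give M_0 = 0, M_1 = -27/4, M_2 = 0.
On [3, 5], with s_1(t) = a_1 + b_1·(t - 3) + c_1·(t - 3)² + d_1·(t - 3)³: c_1 = M_1/2 = -27/8, d_1 = (M_2 - M_1)/(6h_1) = 9/16, b_1 = Δ_1 - h_1(2M_1 + M_2)/6 = -3.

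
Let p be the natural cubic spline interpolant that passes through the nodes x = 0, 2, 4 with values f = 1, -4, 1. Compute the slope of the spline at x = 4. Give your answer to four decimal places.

3.7500

Let M_i = p''(x_i). Step sizes h_i = 2, 2; slopes of the chords Δ_i = (y_(i+1) - y_i)/h_i = -5/2, 5/2.
  2·M_0 + 8·M_1 + 2·M_2 = 6(Δ_1 - Δ_0) = 30
Natural end conditions: M_0 = M_2 = 0.
Hence M_0 = 0, M_1 = 15/4, M_2 = 0.
On [2, 4], p'(x) = b_1 + 2c_1·(x - 2) + 3d_1·(x - 2)² with b_1 = Δ_1 - h_1(2M_1 + M_2)/6 = 0, c_1 = M_1/2 = 15/8, d_1 = (M_2 - M_1)/(6h_1) = -5/16. So p'(4) = 15/4.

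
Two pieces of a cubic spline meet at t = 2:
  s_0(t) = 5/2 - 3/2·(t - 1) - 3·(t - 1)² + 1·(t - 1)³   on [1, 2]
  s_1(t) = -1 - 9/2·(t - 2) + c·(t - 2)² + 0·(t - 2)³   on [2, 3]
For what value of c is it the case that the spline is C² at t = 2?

0

s_0''(t) = -6 + 6·(t - 1), so s_0''(2) = 0. On the right, s_1''(2) = 2c, so c = 0.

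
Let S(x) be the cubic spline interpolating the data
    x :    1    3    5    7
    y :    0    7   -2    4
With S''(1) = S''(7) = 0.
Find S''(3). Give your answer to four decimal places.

Let σ_i = S''(x_i). Step sizes h_i = 2, 2, 2; slopes of the chords Δ_i = (y_(i+1) - y_i)/h_i = 7/2, -9/2, 3.
  2·σ_0 + 8·σ_1 + 2·σ_2 = 6(Δ_1 - Δ_0) = -48
  2·σ_1 + 8·σ_2 + 2·σ_3 = 6(Δ_2 - Δ_1) = 45
Natural end conditions: σ_0 = σ_3 = 0.
Hence σ_0 = 0, σ_1 = -79/10, σ_2 = 38/5, σ_3 = 0.

-7.9000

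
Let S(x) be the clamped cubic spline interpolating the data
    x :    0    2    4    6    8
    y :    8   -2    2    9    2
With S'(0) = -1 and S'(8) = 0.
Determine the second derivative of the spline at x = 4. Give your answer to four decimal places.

Put σ_i = S'' at the i-th knot. Here h = (2, 2, 2, 2) and Δ = (-5, 2, 7/2, -7/2), so the interior equations h_(i-1)·σ_(i-1) + 2(h_(i-1)+h_i)·σ_i + h_i·σ_(i+1) = 6(Δ_i − Δ_(i-1)) read
  2·σ_0 + 8·σ_1 + 2·σ_2 = 6(Δ_1 - Δ_0) = 42
  2·σ_1 + 8·σ_2 + 2·σ_3 = 6(Δ_2 - Δ_1) = 9
  2·σ_2 + 8·σ_3 + 2·σ_4 = 6(Δ_3 - Δ_2) = -42
Clamped end conditions give two more equations: 2h_0·σ_0 + h_0·σ_1 = 6(Δ_0 - S'(0)) = -24 and h_3·σ_3 + 2h_3·σ_4 = 6(S'(8) - Δ_3) = 21.
Forward elimination and back-substitution give σ_0 = -271/28, σ_1 = 103/14, σ_2 = 5/4, σ_3 = -55/7, σ_4 = 257/28.

1.2500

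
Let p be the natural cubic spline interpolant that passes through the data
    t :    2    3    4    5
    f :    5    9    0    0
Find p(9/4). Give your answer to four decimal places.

Let M_i = p''(x_i). Step sizes h_i = 1, 1, 1; slopes of the chords Δ_i = (y_(i+1) - y_i)/h_i = 4, -9, 0.
  1·M_0 + 4·M_1 + 1·M_2 = 6(Δ_1 - Δ_0) = -78
  1·M_1 + 4·M_2 + 1·M_3 = 6(Δ_2 - Δ_1) = 54
Natural end conditions: M_0 = M_3 = 0.
Hence M_0 = 0, M_1 = -122/5, M_2 = 98/5, M_3 = 0.
On [2, 3], p(t) = 5 + 121/15·(t - 2) + 0·(t - 2)² - 61/15·(t - 2)³.
With (t - 2) = 1/4: p(9/4) = 445/64.

6.9531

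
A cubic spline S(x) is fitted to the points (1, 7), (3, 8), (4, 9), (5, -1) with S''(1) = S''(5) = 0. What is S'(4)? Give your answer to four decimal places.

Write M_i for S''(x_i). With h_i = 2, 1, 1 and divided differences Δ_i = 1/2, 1, -10, the continuity of S' gives the tridiagonal system
  2·M_0 + 6·M_1 + 1·M_2 = 6(Δ_1 - Δ_0) = 3
  1·M_1 + 4·M_2 + 1·M_3 = 6(Δ_2 - Δ_1) = -66
Natural end conditions: M_0 = M_3 = 0.
Solving: M_0 = 0, M_1 = 78/23, M_2 = -399/23, M_3 = 0.
On [4, 5], S'(x) = b_2 + 2c_2·(x - 4) + 3d_2·(x - 4)² with b_2 = Δ_2 - h_2(2M_2 + M_3)/6 = -97/23, c_2 = M_2/2 = -399/46, d_2 = (M_3 - M_2)/(6h_2) = 133/46. So S'(4) = -97/23.

-4.2174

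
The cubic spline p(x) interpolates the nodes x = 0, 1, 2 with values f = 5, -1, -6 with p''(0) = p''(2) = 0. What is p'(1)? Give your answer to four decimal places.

Write M_i for p''(x_i). With h_i = 1, 1 and divided differences Δ_i = -6, -5, the continuity of p' gives the tridiagonal system
  1·M_0 + 4·M_1 + 1·M_2 = 6(Δ_1 - Δ_0) = 6
Natural end conditions: M_0 = M_2 = 0.
Solving: M_0 = 0, M_1 = 3/2, M_2 = 0.
On [1, 2], p'(x) = b_1 + 2c_1·(x - 1) + 3d_1·(x - 1)² with b_1 = Δ_1 - h_1(2M_1 + M_2)/6 = -11/2, c_1 = M_1/2 = 3/4, d_1 = (M_2 - M_1)/(6h_1) = -1/4. So p'(1) = -11/2.

-5.5000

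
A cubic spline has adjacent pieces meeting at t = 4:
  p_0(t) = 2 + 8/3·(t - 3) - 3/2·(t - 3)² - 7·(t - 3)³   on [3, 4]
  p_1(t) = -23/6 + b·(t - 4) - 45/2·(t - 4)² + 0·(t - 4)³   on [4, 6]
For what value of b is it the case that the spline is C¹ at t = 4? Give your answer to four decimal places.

p_0'(t) = 8/3 - 3·(t - 3) - 21·(t - 3)², so p_0'(4) = -64/3. On the right, p_1'(4) = b, so b = -64/3.

-21.3333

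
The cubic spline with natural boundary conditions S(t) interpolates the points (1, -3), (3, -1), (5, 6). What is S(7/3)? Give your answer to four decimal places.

-2.1296

Let σ_i = S''(x_i). Step sizes h_i = 2, 2; slopes of the chords Δ_i = (y_(i+1) - y_i)/h_i = 1, 7/2.
  2·σ_0 + 8·σ_1 + 2·σ_2 = 6(Δ_1 - Δ_0) = 15
Natural end conditions: σ_0 = σ_2 = 0.
Solving: σ_0 = 0, σ_1 = 15/8, σ_2 = 0.
On [1, 3], S(t) = -3 + 3/8·(t - 1) + 0·(t - 1)² + 5/32·(t - 1)³.
With (t - 1) = 4/3: S(7/3) = -115/54.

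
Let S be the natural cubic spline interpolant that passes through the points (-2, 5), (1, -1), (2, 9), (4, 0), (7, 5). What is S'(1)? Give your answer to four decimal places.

9.3607

Write m_i for S''(x_i). With h_i = 3, 1, 2, 3 and divided differences Δ_i = -2, 10, -9/2, 5/3, the continuity of S' gives the tridiagonal system
  3·m_0 + 8·m_1 + 1·m_2 = 6(Δ_1 - Δ_0) = 72
  1·m_1 + 6·m_2 + 2·m_3 = 6(Δ_2 - Δ_1) = -87
  2·m_2 + 10·m_3 + 3·m_4 = 6(Δ_3 - Δ_2) = 37
Natural end conditions: m_0 = m_4 = 0.
Solving the tridiagonal system: m_0 = 0, m_1 = 2488/219, m_2 = -4136/219, m_3 = 3275/438, m_4 = 0.
On [1, 2], S'(x) = b_1 + 2c_1·(x - 1) + 3d_1·(x - 1)² with b_1 = Δ_1 - h_1(2m_1 + m_2)/6 = 2050/219, c_1 = m_1/2 = 1244/219, d_1 = (m_2 - m_1)/(6h_1) = -368/73. So S'(1) = 2050/219.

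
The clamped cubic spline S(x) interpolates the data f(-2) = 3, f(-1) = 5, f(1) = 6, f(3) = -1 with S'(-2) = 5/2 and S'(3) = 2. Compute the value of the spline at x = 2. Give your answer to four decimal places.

Let M_i = S''(x_i). Step sizes h_i = 1, 2, 2; slopes of the chords Δ_i = (y_(i+1) - y_i)/h_i = 2, 1/2, -7/2.
  1·M_0 + 6·M_1 + 2·M_2 = 6(Δ_1 - Δ_0) = -9
  2·M_1 + 8·M_2 + 2·M_3 = 6(Δ_2 - Δ_1) = -24
Clamped end conditions give two more equations: 2h_0·M_0 + h_0·M_1 = 6(Δ_0 - S'(-2)) = -3 and h_2·M_2 + 2h_2·M_3 = 6(S'(3) - Δ_2) = 33.
Solving the tridiagonal system: M_0 = -44/23, M_1 = 19/23, M_2 = -277/46, M_3 = 259/23.
On [1, 3], S(x) = 6 - 149/46·(x - 1) - 277/92·(x - 1)² + 265/184·(x - 1)³.
With (x - 1) = 1: S(2) = 219/184.

1.1902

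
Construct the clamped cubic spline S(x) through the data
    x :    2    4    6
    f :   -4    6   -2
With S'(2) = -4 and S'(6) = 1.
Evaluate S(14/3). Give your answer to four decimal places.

4.2222

Put M_i = S'' at the i-th knot. Here h = (2, 2) and Δ = (5, -4), so the interior equations h_(i-1)·M_(i-1) + 2(h_(i-1)+h_i)·M_i + h_i·M_(i+1) = 6(Δ_i − Δ_(i-1)) read
  2·M_0 + 8·M_1 + 2·M_2 = 6(Δ_1 - Δ_0) = -54
Clamped end conditions give two more equations: 2h_0·M_0 + h_0·M_1 = 6(Δ_0 - S'(2)) = 54 and h_1·M_1 + 2h_1·M_2 = 6(S'(6) - Δ_1) = 30.
Hence M_0 = 43/2, M_1 = -16, M_2 = 31/2.
On [4, 6], S(x) = 6 + 3/2·(x - 4) - 8·(x - 4)² + 21/8·(x - 4)³.
With (x - 4) = 2/3: S(14/3) = 38/9.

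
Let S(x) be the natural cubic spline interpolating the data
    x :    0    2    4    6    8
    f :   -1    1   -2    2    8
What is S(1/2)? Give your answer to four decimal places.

-0.0773

Write m_i for S''(x_i). With h_i = 2, 2, 2, 2 and divided differences Δ_i = 1, -3/2, 2, 3, the continuity of S' gives the tridiagonal system
  2·m_0 + 8·m_1 + 2·m_2 = 6(Δ_1 - Δ_0) = -15
  2·m_1 + 8·m_2 + 2·m_3 = 6(Δ_2 - Δ_1) = 21
  2·m_2 + 8·m_3 + 2·m_4 = 6(Δ_3 - Δ_2) = 6
Natural end conditions: m_0 = m_4 = 0.
Hence m_0 = 0, m_1 = -303/112, m_2 = 93/28, m_3 = -9/112, m_4 = 0.
On [0, 2], S(x) = -1 + 213/112·x + 0·x² - 101/448·x³.
With x = 1/2: S(1/2) = -277/3584.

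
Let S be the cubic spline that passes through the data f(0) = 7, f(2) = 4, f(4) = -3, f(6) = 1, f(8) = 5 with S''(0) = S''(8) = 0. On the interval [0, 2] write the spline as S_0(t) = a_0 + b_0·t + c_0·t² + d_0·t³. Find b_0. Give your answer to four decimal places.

Let σ_i = S''(x_i). Step sizes h_i = 2, 2, 2, 2; slopes of the chords Δ_i = (y_(i+1) - y_i)/h_i = -3/2, -7/2, 2, 2.
  2·σ_0 + 8·σ_1 + 2·σ_2 = 6(Δ_1 - Δ_0) = -12
  2·σ_1 + 8·σ_2 + 2·σ_3 = 6(Δ_2 - Δ_1) = 33
  2·σ_2 + 8·σ_3 + 2·σ_4 = 6(Δ_3 - Δ_2) = 0
Natural end conditions: σ_0 = σ_4 = 0.
Solving the tridiagonal system: σ_0 = 0, σ_1 = -39/14, σ_2 = 36/7, σ_3 = -9/7, σ_4 = 0.
On [0, 2], with S_0(t) = a_0 + b_0·t + c_0·t² + d_0·t³: c_0 = σ_0/2 = 0, d_0 = (σ_1 - σ_0)/(6h_0) = -13/56, b_0 = Δ_0 - h_0(2σ_0 + σ_1)/6 = -4/7.

-0.5714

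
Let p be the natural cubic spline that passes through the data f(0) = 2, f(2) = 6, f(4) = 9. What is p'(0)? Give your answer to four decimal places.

2.1250

Write m_i for p''(x_i). With h_i = 2, 2 and divided differences Δ_i = 2, 3/2, the continuity of p' gives the tridiagonal system
  2·m_0 + 8·m_1 + 2·m_2 = 6(Δ_1 - Δ_0) = -3
Natural end conditions: m_0 = m_2 = 0.
Forward elimination and back-substitution give m_0 = 0, m_1 = -3/8, m_2 = 0.
On [0, 2], p'(x) = b_0 + 2c_0·x + 3d_0·x² with b_0 = Δ_0 - h_0(2m_0 + m_1)/6 = 17/8, c_0 = m_0/2 = 0, d_0 = (m_1 - m_0)/(6h_0) = -1/32. So p'(0) = 17/8.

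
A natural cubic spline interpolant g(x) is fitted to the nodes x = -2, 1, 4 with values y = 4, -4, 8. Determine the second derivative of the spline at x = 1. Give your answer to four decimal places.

Put M_i = g'' at the i-th knot. Here h = (3, 3) and Δ = (-8/3, 4), so the interior equations h_(i-1)·M_(i-1) + 2(h_(i-1)+h_i)·M_i + h_i·M_(i+1) = 6(Δ_i − Δ_(i-1)) read
  3·M_0 + 12·M_1 + 3·M_2 = 6(Δ_1 - Δ_0) = 40
Natural end conditions: M_0 = M_2 = 0.
Solving: M_0 = 0, M_1 = 10/3, M_2 = 0.

3.3333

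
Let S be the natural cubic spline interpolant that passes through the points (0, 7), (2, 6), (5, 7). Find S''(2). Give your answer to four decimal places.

0.5000

With M_i denoting the second derivative at x_i, h_i = 2, 3, and Δ_i = (y_(i+1) − y_i)/h_i = -1/2, 1/3:
  2·M_0 + 10·M_1 + 3·M_2 = 6(Δ_1 - Δ_0) = 5
Natural end conditions: M_0 = M_2 = 0.
Solving the tridiagonal system: M_0 = 0, M_1 = 1/2, M_2 = 0.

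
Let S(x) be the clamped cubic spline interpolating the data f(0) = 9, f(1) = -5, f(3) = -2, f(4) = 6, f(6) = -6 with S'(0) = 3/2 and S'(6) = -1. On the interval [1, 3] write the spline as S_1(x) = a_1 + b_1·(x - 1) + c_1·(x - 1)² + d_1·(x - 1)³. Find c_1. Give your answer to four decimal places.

Write M_i for S''(x_i). With h_i = 1, 2, 1, 2 and divided differences Δ_i = -14, 3/2, 8, -6, the continuity of S' gives the tridiagonal system
  1·M_0 + 6·M_1 + 2·M_2 = 6(Δ_1 - Δ_0) = 93
  2·M_1 + 6·M_2 + 1·M_3 = 6(Δ_2 - Δ_1) = 39
  1·M_2 + 6·M_3 + 2·M_4 = 6(Δ_3 - Δ_2) = -84
Clamped end conditions give two more equations: 2h_0·M_0 + h_0·M_1 = 6(Δ_0 - S'(0)) = -93 and h_3·M_3 + 2h_3·M_4 = 6(S'(6) - Δ_3) = 30.
Solving: M_0 = -5477/93, M_1 = 2305/93, M_2 = 148/93, M_3 = -1871/93, M_4 = 1633/93.
On [1, 3], with S_1(x) = a_1 + b_1·(x - 1) + c_1·(x - 1)² + d_1·(x - 1)³: c_1 = M_1/2 = 2305/186, d_1 = (M_2 - M_1)/(6h_1) = -719/372, b_1 = Δ_1 - h_1(2M_1 + M_2)/6 = -2893/186.

12.3925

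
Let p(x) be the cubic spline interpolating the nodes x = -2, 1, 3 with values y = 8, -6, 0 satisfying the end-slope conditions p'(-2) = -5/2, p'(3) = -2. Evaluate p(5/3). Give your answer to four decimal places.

With m_i denoting the second derivative at x_i, h_i = 3, 2, and Δ_i = (y_(i+1) − y_i)/h_i = -14/3, 3:
  3·m_0 + 10·m_1 + 2·m_2 = 6(Δ_1 - Δ_0) = 46
Clamped end conditions give two more equations: 2h_0·m_0 + h_0·m_1 = 6(Δ_0 - p'(-2)) = -13 and h_1·m_1 + 2h_1·m_2 = 6(p'(3) - Δ_1) = -30.
Hence m_0 = -20/3, m_1 = 9, m_2 = -12.
On [1, 3], p(x) = -6 + 1·(x - 1) + 9/2·(x - 1)² - 7/4·(x - 1)³.
With (x - 1) = 2/3: p(5/3) = -104/27.

-3.8519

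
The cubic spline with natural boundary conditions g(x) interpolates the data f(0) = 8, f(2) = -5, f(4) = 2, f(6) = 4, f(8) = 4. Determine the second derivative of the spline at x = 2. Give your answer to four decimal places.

Put σ_i = g'' at the i-th knot. Here h = (2, 2, 2, 2) and Δ = (-13/2, 7/2, 1, 0), so the interior equations h_(i-1)·σ_(i-1) + 2(h_(i-1)+h_i)·σ_i + h_i·σ_(i+1) = 6(Δ_i − Δ_(i-1)) read
  2·σ_0 + 8·σ_1 + 2·σ_2 = 6(Δ_1 - Δ_0) = 60
  2·σ_1 + 8·σ_2 + 2·σ_3 = 6(Δ_2 - Δ_1) = -15
  2·σ_2 + 8·σ_3 + 2·σ_4 = 6(Δ_3 - Δ_2) = -6
Natural end conditions: σ_0 = σ_4 = 0.
Forward elimination and back-substitution give σ_0 = 0, σ_1 = 477/56, σ_2 = -57/14, σ_3 = 15/56, σ_4 = 0.

8.5179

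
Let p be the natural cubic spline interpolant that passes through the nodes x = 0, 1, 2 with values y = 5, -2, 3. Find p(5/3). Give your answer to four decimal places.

Put M_i = p'' at the i-th knot. Here h = (1, 1) and Δ = (-7, 5), so the interior equations h_(i-1)·M_(i-1) + 2(h_(i-1)+h_i)·M_i + h_i·M_(i+1) = 6(Δ_i − Δ_(i-1)) read
  1·M_0 + 4·M_1 + 1·M_2 = 6(Δ_1 - Δ_0) = 72
Natural end conditions: M_0 = M_2 = 0.
Forward elimination and back-substitution give M_0 = 0, M_1 = 18, M_2 = 0.
On [1, 2], p(x) = -2 - 1·(x - 1) + 9·(x - 1)² - 3·(x - 1)³.
With (x - 1) = 2/3: p(5/3) = 4/9.

0.4444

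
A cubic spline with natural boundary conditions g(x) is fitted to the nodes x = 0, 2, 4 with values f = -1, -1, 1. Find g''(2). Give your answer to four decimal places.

Put σ_i = g'' at the i-th knot. Here h = (2, 2) and Δ = (0, 1), so the interior equations h_(i-1)·σ_(i-1) + 2(h_(i-1)+h_i)·σ_i + h_i·σ_(i+1) = 6(Δ_i − Δ_(i-1)) read
  2·σ_0 + 8·σ_1 + 2·σ_2 = 6(Δ_1 - Δ_0) = 6
Natural end conditions: σ_0 = σ_2 = 0.
Hence σ_0 = 0, σ_1 = 3/4, σ_2 = 0.

0.7500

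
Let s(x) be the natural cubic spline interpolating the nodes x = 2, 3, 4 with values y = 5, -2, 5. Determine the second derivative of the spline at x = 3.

With M_i denoting the second derivative at x_i, h_i = 1, 1, and Δ_i = (y_(i+1) − y_i)/h_i = -7, 7:
  1·M_0 + 4·M_1 + 1·M_2 = 6(Δ_1 - Δ_0) = 84
Natural end conditions: M_0 = M_2 = 0.
Solving: M_0 = 0, M_1 = 21, M_2 = 0.

21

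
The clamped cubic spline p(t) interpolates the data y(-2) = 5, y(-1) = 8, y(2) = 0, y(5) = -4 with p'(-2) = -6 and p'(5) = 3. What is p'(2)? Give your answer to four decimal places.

With M_i denoting the second derivative at x_i, h_i = 1, 3, 3, and Δ_i = (y_(i+1) − y_i)/h_i = 3, -8/3, -4/3:
  1·M_0 + 8·M_1 + 3·M_2 = 6(Δ_1 - Δ_0) = -34
  3·M_1 + 12·M_2 + 3·M_3 = 6(Δ_2 - Δ_1) = 8
Clamped end conditions give two more equations: 2h_0·M_0 + h_0·M_1 = 6(Δ_0 - p'(-2)) = 54 and h_2·M_2 + 2h_2·M_3 = 6(p'(5) - Δ_2) = 26.
Solving the tridiagonal system: M_0 = 976/31, M_1 = -278/31, M_2 = 194/93, M_3 = 102/31.
On [2, 5], p'(t) = b_2 + 2c_2·(t - 2) + 3d_2·(t - 2)² with b_2 = Δ_2 - h_2(2M_2 + M_3)/6 = -157/31, c_2 = M_2/2 = 97/93, d_2 = (M_3 - M_2)/(6h_2) = 56/837. So p'(2) = -157/31.

-5.0645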